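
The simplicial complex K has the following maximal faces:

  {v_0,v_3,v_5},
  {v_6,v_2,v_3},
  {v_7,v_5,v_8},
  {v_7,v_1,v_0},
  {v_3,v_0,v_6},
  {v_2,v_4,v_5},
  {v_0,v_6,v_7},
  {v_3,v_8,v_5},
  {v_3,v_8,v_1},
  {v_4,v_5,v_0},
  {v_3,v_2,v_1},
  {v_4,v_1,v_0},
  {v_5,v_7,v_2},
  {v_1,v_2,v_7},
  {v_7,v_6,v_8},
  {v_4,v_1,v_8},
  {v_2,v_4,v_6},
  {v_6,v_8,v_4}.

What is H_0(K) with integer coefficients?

H_0 = Z.

Fix the vertex order v_0 < v_1 < v_2 < v_3 < v_4 < v_5 < v_6 < v_7 < v_8 and write every simplex with vertices in increasing order. Then dim K = 2 and the simplices of K are:

  0-simplices (9): [v_0], [v_1], [v_2], [v_3], [v_4], [v_5], [v_6], [v_7], [v_8]
  1-simplices (27): (27 of them)
  2-simplices (18): (18 of them)

so the chain groups are C_0 ≅ Z^9, C_1 ≅ Z^27, C_2 ≅ Z^18.

Boundary ∂_1: C_1 → C_0 maps an edge to its endpoints' difference, ∂[p,q] = q − p.
The 9×27 boundary matrix has rank 8 and Smith normal form diag(1,1,1,1,1,1,1,1).

∂_2: C_2 → C_1 maps a triangle to the signed sum of its edges. For instance
  ∂[v_2,v_5,v_7] = [v_5,v_7] − [v_2,v_7] + [v_2,v_5],
  ∂[v_2,v_3,v_6] = [v_3,v_6] − [v_2,v_6] + [v_2,v_3].
The 27×18 boundary matrix has rank 17 and Smith normal form diag(1,1,1,1,1,1,1,1,1,1,1,1,1,1,1,1,1).

Now H_k = ker ∂_k / im ∂_{k+1}, so:

  H_0: rank C_0 − rank ∂_1 = 9 − 8 = 1, and the invariant factors of ∂_1 are all 1, so H_0 ≅ Z.

(K is a triangulation of the torus T^2.)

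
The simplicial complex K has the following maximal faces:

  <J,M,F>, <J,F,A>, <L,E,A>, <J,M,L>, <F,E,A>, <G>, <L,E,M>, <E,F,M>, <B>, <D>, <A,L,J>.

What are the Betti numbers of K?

We work with the vertex ordering A < B < D < E < F < G < J < L < M. The simplices of K, each written with vertices in increasing order, are:

  0-simplices (9): A, B, D, E, F, G, J, L, M
  1-simplices (12): AE, AF, AJ, AL, EF, EL, EM, FJ, FM, JL, JM, LM
  2-simplices (8): AEF, AEL, AFJ, AJL, EFM, ELM, FJM, JLM

giving chain groups C_0 ≅ Z^9, C_1 ≅ Z^12, C_2 ≅ Z^8.

The boundary map ∂_1: C_1 → C_0 sends each edge [p,q] (with p < q) to q − p. For instance
  ∂LM = M − L.
As a 9×12 matrix over Z this has rank 5, with invariant factors (1,1,1,1,1).

∂_2: C_2 → C_1 maps a triangle to the signed sum of its edges. For instance
  ∂AEF = EF − AF + AE,
  ∂EFM = FM − EM + EF.
This gives a 12×8 integer matrix of rank 7; reducing to Smith normal form yields diagonal entries (1,1,1,1,1,1,1).

Reading off H_k = ker ∂_k / im ∂_{k+1}:

  H_0: rank C_0 − rank ∂_1 = 9 − 5 = 4, and the invariant factors of ∂_1 are all 1, so H_0 = Z^4.
  H_1: rank ker ∂_1 − rank ∂_2 = (12 − 5) − 7 = 0, and the invariant factors of ∂_2 are all 1, so H_1 = 0.
  H_2: rank ker ∂_2 − rank ∂_3 = (8 − 7) − 0 = 1, and there is no ∂_3, so H_2 = Z.

As a check, the Euler characteristic is 9 − 12 + 8 = 5, which agrees with 4 − 0 + 1 = 5.

Hence the Betti numbers are b_0 = 4, b_1 = 0, b_2 = 1.

b_0 = 4, b_1 = 0, b_2 = 1.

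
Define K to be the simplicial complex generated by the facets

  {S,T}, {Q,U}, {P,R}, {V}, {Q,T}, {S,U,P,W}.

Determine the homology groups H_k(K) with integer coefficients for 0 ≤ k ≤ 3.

Order the vertices as P < Q < R < S < T < U < V < W. Listing each simplex with vertices in this order, K has dimension 3 with simplices:

  0-simplices (8): P, Q, R, S, T, U, V, W
  1-simplices (10): PR, PS, PU, PW, QT, QU, ST, SU, SW, UW
  2-simplices (4): PSU, PSW, PUW, SUW
  3-simplices (1): PSUW

so the chain groups are C_0 ≅ Z^8, C_1 ≅ Z^10, C_2 ≅ Z^4, C_3 ≅ Z^1.

∂_1: C_1 → C_0 sends each edge [p,q] (with p < q) to q − p. For instance
  ∂PW = W − P.
As a 8×10 matrix over Z this has rank 6, with invariant factors (1,1,1,1,1,1).

The boundary map ∂_2: C_2 → C_1 acts by ∂[p,q,r] = [q,r] − [p,r] + [p,q]. For instance
  ∂PSW = SW − PW + PS,
  ∂PSU = SU − PU + PS.
The resulting 10×4 matrix has rank 3, and its Smith normal form has invariant factors (1,1,1).

Boundary ∂_3: C_3 → C_2 sends each 3-simplex σ to the alternating sum Σ_i (−1)^i (σ with its i-th vertex removed). For instance
  ∂PSUW = SUW − PUW + PSW − PSU.
The resulting 4×1 matrix has rank 1, and its Smith normal form has invariant factors (1).

Reading off H_k = ker ∂_k / im ∂_{k+1}:

  H_0: rank C_0 − rank ∂_1 = 8 − 6 = 2, and the invariant factors of ∂_1 are all 1, so H_0 = Z^2.
  H_1: rank ker ∂_1 − rank ∂_2 = (10 − 6) − 3 = 1, and the invariant factors of ∂_2 are all 1, so H_1 = Z.
  H_2: rank ker ∂_2 − rank ∂_3 = (4 − 3) − 1 = 0, and the invariant factors of ∂_3 are all 1, so H_2 = 0.
  H_3: rank ker ∂_3 − rank ∂_4 = (1 − 1) − 0 = 0, and there is no ∂_4, so H_3 = 0.

As a check, the Euler characteristic is 8 − 10 + 4 − 1 = 1, which agrees with 2 − 1 + 0 − 0 = 1.

H_0 ≅ Z^2,  H_1 ≅ Z,  H_2 = 0,  H_3 = 0.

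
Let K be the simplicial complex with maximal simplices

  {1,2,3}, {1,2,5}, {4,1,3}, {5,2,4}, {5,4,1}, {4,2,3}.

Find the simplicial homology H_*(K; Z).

H_0 ≅ Z,  H_1 = 0,  H_2 ≅ Z.

K has 5 vertices, 9 edges, 6 triangles.
rank ∂_0 = 0, rank ∂_1 = 4 ⇒ b_0 = 5 − 0 − 4 = 1; all invariant factors of ∂_1 are 1 so no torsion. So H_0 = Z.
rank ∂_1 = 4, rank ∂_2 = 5 ⇒ b_1 = 9 − 4 − 5 = 0; all invariant factors of ∂_2 are 1 so no torsion. So H_1 = 0.
rank ∂_2 = 5, rank ∂_3 = 0 ⇒ b_2 = 6 − 5 − 0 = 1. So H_2 = Z.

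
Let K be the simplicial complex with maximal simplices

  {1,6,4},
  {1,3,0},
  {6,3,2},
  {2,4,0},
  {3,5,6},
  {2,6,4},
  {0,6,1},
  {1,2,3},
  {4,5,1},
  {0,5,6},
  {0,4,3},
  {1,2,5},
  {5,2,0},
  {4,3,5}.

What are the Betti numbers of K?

We work with the vertex ordering 0 < 1 < 2 < 3 < 4 < 5 < 6. The simplices of K, each written with vertices in increasing order, are:

  0-simplices (7): [0], [1], [2], [3], [4], [5], [6]
  1-simplices (21): [0,1], [0,2], [0,3], [0,4], [0,5], [0,6], [1,2], [1,3], [1,4], [1,5], [1,6], [2,3], [2,4], [2,5], [2,6], [3,4], [3,5], [3,6], [4,5], [4,6], [5,6]
  2-simplices (14): [0,1,3], [0,1,6], [0,2,4], [0,2,5], [0,3,4], [0,5,6], [1,2,3], [1,2,5], [1,4,5], [1,4,6], [2,3,6], [2,4,6], [3,4,5], [3,5,6]

Hence C_0 ≅ Z^7, C_1 ≅ Z^21, C_2 ≅ Z^14.

The boundary map ∂_1: C_1 → C_0 maps an edge to its endpoints' difference, ∂[p,q] = q − p. For instance
  ∂[1,6] = [6] − [1].
The 7×21 boundary matrix has rank 6 and Smith normal form diag(1,1,1,1,1,1).

Boundary ∂_2: C_2 → C_1 maps a triangle to the signed sum of its edges. For instance
  ∂[2,4,6] = [4,6] − [2,6] + [2,4],
  ∂[1,2,3] = [2,3] − [1,3] + [1,2].
The 21×14 boundary matrix has rank 13 and Smith normal form diag(1,1,1,1,1,1,1,1,1,1,1,1,1).

Reading off H_k = ker ∂_k / im ∂_{k+1}:

  H_0: rank C_0 − rank ∂_1 = 7 − 6 = 1, and the invariant factors of ∂_1 are all 1, so H_0 ≅ Z.
  H_1: rank ker ∂_1 − rank ∂_2 = (21 − 6) − 13 = 2, and the invariant factors of ∂_2 are all 1, so H_1 ≅ Z^2.
  H_2: rank ker ∂_2 − rank ∂_3 = (14 − 13) − 0 = 1, and there is no ∂_3, so H_2 ≅ Z.

(K is a triangulation of the torus T^2.)

Hence the Betti numbers are b_0 = 1, b_1 = 2, b_2 = 1.

b_0 = 1, b_1 = 2, b_2 = 1.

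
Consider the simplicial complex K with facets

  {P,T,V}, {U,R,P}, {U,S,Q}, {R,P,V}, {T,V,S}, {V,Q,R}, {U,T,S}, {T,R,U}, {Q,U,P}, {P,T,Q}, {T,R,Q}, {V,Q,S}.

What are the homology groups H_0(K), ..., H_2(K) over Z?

H_0 ≅ Z,  H_1 ≅ Z/2,  H_2 = 0.

Fix the vertex order P < Q < R < S < T < U < V and write every simplex with vertices in increasing order. Then dim K = 2 and the simplices of K are:

  0-simplices (7): P, Q, R, S, T, U, V
  1-simplices (18): PQ, PR, PT, PU, PV, QR, QS, QT, QU, QV, RT, RU, RV, ST, SU, SV, TU, TV
  2-simplices (12): PQT, PQU, PRU, PRV, PTV, QRT, QRV, QSU, QSV, RTU, STU, STV

so the chain groups are C_0 ≅ Z^7, C_1 ≅ Z^18, C_2 ≅ Z^12.

The boundary map ∂_1: C_1 → C_0 sends each edge [p,q] (with p < q) to q − p. For instance
  ∂QU = U − Q.
This gives a 7×18 integer matrix of rank 6; reducing to Smith normal form yields diagonal entries (1,1,1,1,1,1).

Boundary ∂_2: C_2 → C_1 acts by ∂[p,q,r] = [q,r] − [p,r] + [p,q]. For instance
  ∂RTU = TU − RU + RT,
  ∂PQU = QU − PU + PQ.
The 18×12 boundary matrix has rank 12 and Smith normal form diag(1,1,1,1,1,1,1,1,1,1,1,2).

Now H_k = ker ∂_k / im ∂_{k+1}, so:

  H_0: rank C_0 − rank ∂_1 = 7 − 6 = 1, and the invariant factors of ∂_1 are all 1, so H_0 = Z.
  H_1: rank ker ∂_1 − rank ∂_2 = (18 − 6) − 12 = 0, and ∂_2 has invariant factor 2 > 1, so H_1 = Z/2.
  H_2: rank ker ∂_2 − rank ∂_3 = (12 − 12) − 0 = 0, and there is no ∂_3, so H_2 = 0.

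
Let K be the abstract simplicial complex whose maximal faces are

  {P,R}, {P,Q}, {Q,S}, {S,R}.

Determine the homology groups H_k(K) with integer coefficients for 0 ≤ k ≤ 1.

H_0 = Z,  H_1 = Z.

Fix the vertex order P < Q < R < S and write every simplex with vertices in increasing order. Then dim K = 1 and the simplices of K are:

  0-simplices (4): P, Q, R, S
  1-simplices (4): PQ, PR, QS, RS

Hence C_0 ≅ Z^4, C_1 ≅ Z^4.

The boundary map ∂_1: C_1 → C_0 is given by ∂[p,q] = [q] − [p]. For instance
  ∂QS = S − Q.
As a 4×4 matrix over Z this has rank 3, with invariant factors (1,1,1).

Now H_k = ker ∂_k / im ∂_{k+1}, so:

  H_0: rank C_0 − rank ∂_1 = 4 − 3 = 1, and the invariant factors of ∂_1 are all 1, so H_0 = Z.
  H_1: rank ker ∂_1 − rank ∂_2 = (4 − 3) − 0 = 1, and there is no ∂_2, so H_1 = Z.

As a check, the Euler characteristic is 4 − 4 = 0, which agrees with 1 − 1 = 0.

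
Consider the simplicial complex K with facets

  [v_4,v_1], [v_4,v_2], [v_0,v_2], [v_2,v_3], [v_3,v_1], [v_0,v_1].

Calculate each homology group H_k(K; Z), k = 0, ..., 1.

Fix the vertex order v_0 < v_1 < v_2 < v_3 < v_4 and write every simplex with vertices in increasing order. Then dim K = 1 and the simplices of K are:

  0-simplices (5): [v_0], [v_1], [v_2], [v_3], [v_4]
  1-simplices (6): [v_0,v_1], [v_0,v_2], [v_1,v_3], [v_1,v_4], [v_2,v_3], [v_2,v_4]

Hence C_0 ≅ Z^5, C_1 ≅ Z^6.

∂_1: C_1 → C_0 maps an edge to its endpoints' difference, ∂[p,q] = q − p.
As a 5×6 matrix over Z this has rank 4, with invariant factors (1,1,1,1).

Now H_k = ker ∂_k / im ∂_{k+1}, so:

  H_0: rank C_0 − rank ∂_1 = 5 − 4 = 1, and the invariant factors of ∂_1 are all 1, so H_0 ≅ Z.
  H_1: rank ker ∂_1 − rank ∂_2 = (6 − 4) − 0 = 2, and there is no ∂_2, so H_1 ≅ Z^2.

H_0 = Z,  H_1 = Z^2.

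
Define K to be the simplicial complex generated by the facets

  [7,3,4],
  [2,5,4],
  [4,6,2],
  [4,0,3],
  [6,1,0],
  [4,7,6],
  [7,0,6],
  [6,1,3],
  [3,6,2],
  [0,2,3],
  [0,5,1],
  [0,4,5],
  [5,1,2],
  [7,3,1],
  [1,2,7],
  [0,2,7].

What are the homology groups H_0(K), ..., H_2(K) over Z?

Order the vertices as 0 < 1 < 2 < 3 < 4 < 5 < 6 < 7. Listing each simplex with vertices in this order, K has dimension 2 with simplices:

  0-simplices (8): [0], [1], [2], [3], [4], [5], [6], [7]
  1-simplices (24): (24 of them)
  2-simplices (16): [0,1,5], [0,1,6], [0,2,3], [0,2,7], [0,3,4], [0,4,5], [0,6,7], [1,2,5], [1,2,7], [1,3,6], [1,3,7], [2,3,6], [2,4,5], [2,4,6], [3,4,7], [4,6,7]

giving chain groups C_0 ≅ Z^8, C_1 ≅ Z^24, C_2 ≅ Z^16.

The boundary map ∂_1: C_1 → C_0 maps an edge to its endpoints' difference, ∂[p,q] = q − p. For instance
  ∂[1,6] = [6] − [1].
The 8×24 boundary matrix has rank 7 and Smith normal form diag(1,1,1,1,1,1,1).

The boundary map ∂_2: C_2 → C_1 maps a triangle to the signed sum of its edges. For instance
  ∂[0,4,5] = [4,5] − [0,5] + [0,4],
  ∂[4,6,7] = [6,7] − [4,7] + [4,6].
This gives a 24×16 integer matrix of rank 15; reducing to Smith normal form yields diagonal entries (1,1,1,1,1,1,1,1,1,1,1,1,1,1,1).

From H_k ≅ ker(∂_k) / im(∂_{k+1}) we obtain:

  H_0: rank C_0 − rank ∂_1 = 8 − 7 = 1, and the invariant factors of ∂_1 are all 1, so H_0 = Z.
  H_1: rank ker ∂_1 − rank ∂_2 = (24 − 7) − 15 = 2, and the invariant factors of ∂_2 are all 1, so H_1 = Z^2.
  H_2: rank ker ∂_2 − rank ∂_3 = (16 − 15) − 0 = 1, and there is no ∂_3, so H_2 = Z.

H_0 = Z,  H_1 = Z^2,  H_2 = Z.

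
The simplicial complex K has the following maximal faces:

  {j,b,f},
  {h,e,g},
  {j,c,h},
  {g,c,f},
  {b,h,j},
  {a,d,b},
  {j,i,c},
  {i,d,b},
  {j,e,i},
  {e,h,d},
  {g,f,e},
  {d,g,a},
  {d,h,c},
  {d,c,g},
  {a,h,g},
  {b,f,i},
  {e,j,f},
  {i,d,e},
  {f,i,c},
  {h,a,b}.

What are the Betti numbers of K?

Take the total order a < b < c < d < e < f < g < h < i < j on the vertex set. Then K (dimension 2) consists of the simplices:

  0-simplices (10): a, b, c, d, e, f, g, h, i, j
  1-simplices (30): ab, ad, ag, ah, bd, bf, bh, bi, bj, cd, cf, cg, ch, ci, cj, de, dg, dh, di, ef, eg, eh, ei, ej, fg, fi, fj, gh, hj, ij
  2-simplices (20): abd, abh, adg, agh, bdi, bfi, bfj, bhj, cdg, cdh, cfg, cfi, chj, cij, deh, dei, efg, efj, egh, eij

so the chain groups are C_0 ≅ Z^10, C_1 ≅ Z^30, C_2 ≅ Z^20.

The boundary map ∂_1: C_1 → C_0 maps an edge to its endpoints' difference, ∂[p,q] = q − p. For instance
  ∂bh = h − b.
The 10×30 boundary matrix has rank 9 and Smith normal form diag(1,1,1,1,1,1,1,1,1).

∂_2: C_2 → C_1 sends each 2-simplex [p,q,r] to [q,r] − [p,r] + [p,q]. For instance
  ∂chj = hj − cj + ch,
  ∂adg = dg − ag + ad.
The resulting 30×20 matrix has rank 20, and its Smith normal form has invariant factors (1,1,1,1,1,1,1,1,1,1,1,1,1,1,1,1,1,1,1,2).

Computing H_k = (kernel of ∂_k) / (image of ∂_{k+1}):

  H_0: rank C_0 − rank ∂_1 = 10 − 9 = 1, and the invariant factors of ∂_1 are all 1, so H_0 = Z.
  H_1: rank ker ∂_1 − rank ∂_2 = (30 − 9) − 20 = 1, and ∂_2 has invariant factor 2 > 1, so H_1 = Z ⊕ Z/2.
  H_2: rank ker ∂_2 − rank ∂_3 = (20 − 20) − 0 = 0, and there is no ∂_3, so H_2 = 0.

Hence the Betti numbers are b_0 = 1, b_1 = 1, b_2 = 0.

b_0 = 1, b_1 = 1, b_2 = 0.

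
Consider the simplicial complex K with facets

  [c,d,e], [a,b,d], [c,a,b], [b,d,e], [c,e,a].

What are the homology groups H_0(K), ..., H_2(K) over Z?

We work with the vertex ordering a < b < c < d < e. The simplices of K, each written with vertices in increasing order, are:

  0-simplices (5): a, b, c, d, e
  1-simplices (10): ab, ac, ad, ae, bc, bd, be, cd, ce, de
  2-simplices (5): abc, abd, ace, bde, cde

so the chain groups are C_0 ≅ Z^5, C_1 ≅ Z^10, C_2 ≅ Z^5.

The boundary map ∂_1: C_1 → C_0 maps an edge to its endpoints' difference, ∂[p,q] = q − p.
As a 5×10 matrix over Z this has rank 4, with invariant factors (1,1,1,1).

Boundary ∂_2: C_2 → C_1 maps a triangle to the signed sum of its edges. For instance
  ∂abc = bc − ac + ab,
  ∂abd = bd − ad + ab.
The resulting 10×5 matrix has rank 5, and its Smith normal form has invariant factors (1,1,1,1,1).

Reading off H_k = ker ∂_k / im ∂_{k+1}:

  H_0: rank C_0 − rank ∂_1 = 5 − 4 = 1, and the invariant factors of ∂_1 are all 1, so H_0 = Z.
  H_1: rank ker ∂_1 − rank ∂_2 = (10 − 4) − 5 = 1, and the invariant factors of ∂_2 are all 1, so H_1 = Z.
  H_2: rank ker ∂_2 − rank ∂_3 = (5 − 5) − 0 = 0, and there is no ∂_3, so H_2 = 0.

As a check, the Euler characteristic is 5 − 10 + 5 = 0, which agrees with 1 − 1 + 0 = 0.
(K is a triangulation of the Möbius band.)

H_0 ≅ Z,  H_1 ≅ Z,  H_2 = 0.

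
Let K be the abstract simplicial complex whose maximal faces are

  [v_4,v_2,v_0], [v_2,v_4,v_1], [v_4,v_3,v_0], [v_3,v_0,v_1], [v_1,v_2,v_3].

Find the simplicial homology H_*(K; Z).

H_0 ≅ Z,  H_1 ≅ Z,  H_2 = 0.

K has 5 vertices, 10 edges, 5 triangles.
rank ∂_0 = 0, rank ∂_1 = 4 ⇒ b_0 = 5 − 0 − 4 = 1; all invariant factors of ∂_1 are 1 so no torsion. So H_0 = Z.
rank ∂_1 = 4, rank ∂_2 = 5 ⇒ b_1 = 10 − 4 − 5 = 1; all invariant factors of ∂_2 are 1 so no torsion. So H_1 = Z.
rank ∂_2 = 5, rank ∂_3 = 0 ⇒ b_2 = 5 − 5 − 0 = 0. So H_2 = 0.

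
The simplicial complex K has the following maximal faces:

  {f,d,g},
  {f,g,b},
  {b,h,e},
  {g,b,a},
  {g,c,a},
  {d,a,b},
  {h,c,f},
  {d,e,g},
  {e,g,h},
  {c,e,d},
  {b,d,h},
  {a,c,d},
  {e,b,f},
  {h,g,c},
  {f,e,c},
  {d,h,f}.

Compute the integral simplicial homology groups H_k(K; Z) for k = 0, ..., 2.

Fix the vertex order a < b < c < d < e < f < g < h and write every simplex with vertices in increasing order. Then dim K = 2 and the simplices of K are:

  0-simplices (8): a, b, c, d, e, f, g, h
  1-simplices (24): ab, ac, ad, ag, bd, be, bf, bg, bh, cd, ce, cf, cg, ch, de, df, dg, dh, ef, eg, eh, fg, fh, gh
  2-simplices (16): abd, abg, acd, acg, bdh, bef, beh, bfg, cde, cef, cfh, cgh, deg, dfg, dfh, egh

so the chain groups are C_0 ≅ Z^8, C_1 ≅ Z^24, C_2 ≅ Z^16.

Boundary ∂_1: C_1 → C_0 is given by ∂[p,q] = [q] − [p]. For instance
  ∂cf = f − c.
The 8×24 boundary matrix has rank 7 and Smith normal form diag(1,1,1,1,1,1,1).

The boundary map ∂_2: C_2 → C_1 acts by ∂[p,q,r] = [q,r] − [p,r] + [p,q]. For instance
  ∂bef = ef − bf + be,
  ∂acd = cd − ad + ac.
As a 24×16 matrix over Z this has rank 15, with invariant factors (1,1,1,1,1,1,1,1,1,1,1,1,1,1,1).

Reading off H_k = ker ∂_k / im ∂_{k+1}:

  H_0: rank C_0 − rank ∂_1 = 8 − 7 = 1, and the invariant factors of ∂_1 are all 1, so H_0 ≅ Z.
  H_1: rank ker ∂_1 − rank ∂_2 = (24 − 7) − 15 = 2, and the invariant factors of ∂_2 are all 1, so H_1 ≅ Z^2.
  H_2: rank ker ∂_2 − rank ∂_3 = (16 − 15) − 0 = 1, and there is no ∂_3, so H_2 ≅ Z.

As a check, the Euler characteristic is 8 − 24 + 16 = 0, which agrees with 1 − 2 + 1 = 0.
(K is a triangulation of the torus T^2.)

H_0 ≅ Z,  H_1 ≅ Z^2,  H_2 ≅ Z.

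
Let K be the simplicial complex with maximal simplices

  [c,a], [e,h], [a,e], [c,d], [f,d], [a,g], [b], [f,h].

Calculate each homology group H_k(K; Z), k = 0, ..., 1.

K has 8 vertices, 7 edges.
rank ∂_0 = 0, rank ∂_1 = 6 ⇒ b_0 = 8 − 0 − 6 = 2; all invariant factors of ∂_1 are 1 so no torsion. So H_0 ≅ Z^2.
rank ∂_1 = 6, rank ∂_2 = 0 ⇒ b_1 = 7 − 6 − 0 = 1. So H_1 ≅ Z.

H_0 ≅ Z^2,  H_1 ≅ Z.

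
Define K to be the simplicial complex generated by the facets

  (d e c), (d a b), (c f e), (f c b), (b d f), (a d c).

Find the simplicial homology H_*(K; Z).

H_0 ≅ Z,  H_1 ≅ Z,  H_2 = 0.

Take the total order a < b < c < d < e < f on the vertex set. Then K (dimension 2) consists of the simplices:

  0-simplices (6): a, b, c, d, e, f
  1-simplices (12): ab, ac, ad, bc, bd, bf, cd, ce, cf, de, df, ef
  2-simplices (6): abd, acd, bcf, bdf, cde, cef

giving chain groups C_0 ≅ Z^6, C_1 ≅ Z^12, C_2 ≅ Z^6.

Boundary ∂_1: C_1 → C_0 sends each edge [p,q] (with p < q) to q − p.
As a 6×12 matrix over Z this has rank 5, with invariant factors (1,1,1,1,1).

The boundary map ∂_2: C_2 → C_1 maps a triangle to the signed sum of its edges. For instance
  ∂acd = cd − ad + ac,
  ∂cde = de − ce + cd.
As a 12×6 matrix over Z this has rank 6, with invariant factors (1,1,1,1,1,1).

From H_k ≅ ker(∂_k) / im(∂_{k+1}) we obtain:

  H_0: rank C_0 − rank ∂_1 = 6 − 5 = 1, and the invariant factors of ∂_1 are all 1, so H_0 = Z.
  H_1: rank ker ∂_1 − rank ∂_2 = (12 − 5) − 6 = 1, and the invariant factors of ∂_2 are all 1, so H_1 = Z.
  H_2: rank ker ∂_2 − rank ∂_3 = (6 − 6) − 0 = 0, and there is no ∂_3, so H_2 = 0.

As a check, the Euler characteristic is 6 − 12 + 6 = 0, which agrees with 1 − 1 + 0 = 0.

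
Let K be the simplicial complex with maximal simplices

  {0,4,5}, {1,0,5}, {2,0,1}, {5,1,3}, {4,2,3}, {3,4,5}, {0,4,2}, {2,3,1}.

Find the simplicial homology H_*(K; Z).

We work with the vertex ordering 0 < 1 < 2 < 3 < 4 < 5. The simplices of K, each written with vertices in increasing order, are:

  0-simplices (6): [0], [1], [2], [3], [4], [5]
  1-simplices (12): [0,1], [0,2], [0,4], [0,5], [1,2], [1,3], [1,5], [2,3], [2,4], [3,4], [3,5], [4,5]
  2-simplices (8): [0,1,2], [0,1,5], [0,2,4], [0,4,5], [1,2,3], [1,3,5], [2,3,4], [3,4,5]

so the chain groups are C_0 ≅ Z^6, C_1 ≅ Z^12, C_2 ≅ Z^8.

The boundary map ∂_1: C_1 → C_0 maps an edge to its endpoints' difference, ∂[p,q] = q − p.
This gives a 6×12 integer matrix of rank 5; reducing to Smith normal form yields diagonal entries (1,1,1,1,1).

The boundary map ∂_2: C_2 → C_1 acts by ∂[p,q,r] = [q,r] − [p,r] + [p,q]. For instance
  ∂[0,4,5] = [4,5] − [0,5] + [0,4],
  ∂[0,1,2] = [1,2] − [0,2] + [0,1].
This gives a 12×8 integer matrix of rank 7; reducing to Smith normal form yields diagonal entries (1,1,1,1,1,1,1).

Computing H_k = (kernel of ∂_k) / (image of ∂_{k+1}):

  H_0: rank C_0 − rank ∂_1 = 6 − 5 = 1, and the invariant factors of ∂_1 are all 1, so H_0 = Z.
  H_1: rank ker ∂_1 − rank ∂_2 = (12 − 5) − 7 = 0, and the invariant factors of ∂_2 are all 1, so H_1 = 0.
  H_2: rank ker ∂_2 − rank ∂_3 = (8 − 7) − 0 = 1, and there is no ∂_3, so H_2 = Z.

As a check, the Euler characteristic is 6 − 12 + 8 = 2, which agrees with 1 − 0 + 1 = 2.
(K is a triangulation of the 2-sphere S^2.)

H_0 ≅ Z,  H_1 = 0,  H_2 ≅ Z.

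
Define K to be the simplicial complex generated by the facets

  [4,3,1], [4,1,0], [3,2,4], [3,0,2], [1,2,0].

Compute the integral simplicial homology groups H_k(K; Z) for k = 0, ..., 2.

H_0 ≅ Z,  H_1 ≅ Z,  H_2 = 0.

K has 5 vertices, 10 edges, 5 triangles.
rank ∂_0 = 0, rank ∂_1 = 4 ⇒ b_0 = 5 − 0 − 4 = 1; all invariant factors of ∂_1 are 1 so no torsion. So H_0 = Z.
rank ∂_1 = 4, rank ∂_2 = 5 ⇒ b_1 = 10 − 4 − 5 = 1; all invariant factors of ∂_2 are 1 so no torsion. So H_1 = Z.
rank ∂_2 = 5, rank ∂_3 = 0 ⇒ b_2 = 5 − 5 − 0 = 0. So H_2 = 0.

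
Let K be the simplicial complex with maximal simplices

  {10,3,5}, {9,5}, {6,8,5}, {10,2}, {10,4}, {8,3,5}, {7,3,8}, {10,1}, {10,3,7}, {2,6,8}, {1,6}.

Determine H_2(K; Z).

H_2 = 0.

We work with the vertex ordering 1 < 2 < 3 < 4 < 5 < 6 < 7 < 8 < 9 < 10. The simplices of K, each written with vertices in increasing order, are:

  0-simplices (10): [1], [2], [3], [4], [5], [6], [7], [8], [9], [10]
  1-simplices (17): [1,6], [1,10], [2,6], [2,8], [2,10], [3,5], [3,7], [3,8], [3,10], [4,10], [5,6], [5,8], [5,9], [5,10], [6,8], [7,8], [7,10]
  2-simplices (6): [2,6,8], [3,5,8], [3,5,10], [3,7,8], [3,7,10], [5,6,8]

giving chain groups C_0 ≅ Z^10, C_1 ≅ Z^17, C_2 ≅ Z^6.

∂_1: C_1 → C_0 maps an edge to its endpoints' difference, ∂[p,q] = q − p. For instance
  ∂[6,8] = [8] − [6].
This gives a 10×17 integer matrix of rank 9; reducing to Smith normal form yields diagonal entries (1,1,1,1,1,1,1,1,1).

∂_2: C_2 → C_1 sends each 2-simplex [p,q,r] to [q,r] − [p,r] + [p,q]. For instance
  ∂[3,5,8] = [5,8] − [3,8] + [3,5],
  ∂[3,5,10] = [5,10] − [3,10] + [3,5].
The 17×6 boundary matrix has rank 6 and Smith normal form diag(1,1,1,1,1,1).

Computing H_k = (kernel of ∂_k) / (image of ∂_{k+1}):

  H_2: rank ker ∂_2 − rank ∂_3 = (6 − 6) − 0 = 0, and there is no ∂_3, so H_2 ≅ 0.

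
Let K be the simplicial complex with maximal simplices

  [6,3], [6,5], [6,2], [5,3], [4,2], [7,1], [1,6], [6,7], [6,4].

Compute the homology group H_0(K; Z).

Fix the vertex order 1 < 2 < 3 < 4 < 5 < 6 < 7 and write every simplex with vertices in increasing order. Then dim K = 1 and the simplices of K are:

  0-simplices (7): [1], [2], [3], [4], [5], [6], [7]
  1-simplices (9): [1,6], [1,7], [2,4], [2,6], [3,5], [3,6], [4,6], [5,6], [6,7]

Hence C_0 ≅ Z^7, C_1 ≅ Z^9.

The boundary map ∂_1: C_1 → C_0 maps an edge to its endpoints' difference, ∂[p,q] = q − p.
As a 7×9 matrix over Z this has rank 6, with invariant factors (1,1,1,1,1,1).

Now H_k = ker ∂_k / im ∂_{k+1}, so:

  H_0: rank C_0 − rank ∂_1 = 7 − 6 = 1, and the invariant factors of ∂_1 are all 1, so H_0 = Z.

H_0 ≅ Z.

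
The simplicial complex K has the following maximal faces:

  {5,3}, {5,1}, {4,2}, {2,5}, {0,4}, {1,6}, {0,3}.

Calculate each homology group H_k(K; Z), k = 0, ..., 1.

H_0 = Z,  H_1 = Z.

Order the vertices as 0 < 1 < 2 < 3 < 4 < 5 < 6. Listing each simplex with vertices in this order, K has dimension 1 with simplices:

  0-simplices (7): [0], [1], [2], [3], [4], [5], [6]
  1-simplices (7): [0,3], [0,4], [1,5], [1,6], [2,4], [2,5], [3,5]

giving chain groups C_0 ≅ Z^7, C_1 ≅ Z^7.

Boundary ∂_1: C_1 → C_0 sends each edge [p,q] (with p < q) to q − p.
This gives a 7×7 integer matrix of rank 6; reducing to Smith normal form yields diagonal entries (1,1,1,1,1,1).

Now H_k = ker ∂_k / im ∂_{k+1}, so:

  H_0: rank C_0 − rank ∂_1 = 7 − 6 = 1, and the invariant factors of ∂_1 are all 1, so H_0 = Z.
  H_1: rank ker ∂_1 − rank ∂_2 = (7 − 6) − 0 = 1, and there is no ∂_2, so H_1 = Z.

As a check, the Euler characteristic is 7 − 7 = 0, which agrees with 1 − 1 = 0.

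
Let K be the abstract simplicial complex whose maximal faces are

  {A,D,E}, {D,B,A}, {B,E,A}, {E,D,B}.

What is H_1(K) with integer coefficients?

H_1 ≅ 0.

K has 4 vertices, 6 edges, 4 triangles.
rank ∂_1 = 3, rank ∂_2 = 3 ⇒ b_1 = 6 − 3 − 3 = 0; all invariant factors of ∂_2 are 1 so no torsion. So H_1 ≅ 0.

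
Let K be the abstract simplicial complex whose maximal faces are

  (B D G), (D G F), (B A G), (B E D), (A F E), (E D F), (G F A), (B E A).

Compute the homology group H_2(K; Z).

We work with the vertex ordering A < B < D < E < F < G. The simplices of K, each written with vertices in increasing order, are:

  0-simplices (6): A, B, D, E, F, G
  1-simplices (12): AB, AE, AF, AG, BD, BE, BG, DE, DF, DG, EF, FG
  2-simplices (8): ABE, ABG, AEF, AFG, BDE, BDG, DEF, DFG

so the chain groups are C_0 ≅ Z^6, C_1 ≅ Z^12, C_2 ≅ Z^8.

∂_1: C_1 → C_0 is given by ∂[p,q] = [q] − [p].
The 6×12 boundary matrix has rank 5 and Smith normal form diag(1,1,1,1,1).

∂_2: C_2 → C_1 maps a triangle to the signed sum of its edges. For instance
  ∂ABE = BE − AE + AB,
  ∂DFG = FG − DG + DF.
The 12×8 boundary matrix has rank 7 and Smith normal form diag(1,1,1,1,1,1,1).

Computing H_k = (kernel of ∂_k) / (image of ∂_{k+1}):

  H_2: rank ker ∂_2 − rank ∂_3 = (8 − 7) − 0 = 1, and there is no ∂_3, so H_2 ≅ Z.

H_2 ≅ Z.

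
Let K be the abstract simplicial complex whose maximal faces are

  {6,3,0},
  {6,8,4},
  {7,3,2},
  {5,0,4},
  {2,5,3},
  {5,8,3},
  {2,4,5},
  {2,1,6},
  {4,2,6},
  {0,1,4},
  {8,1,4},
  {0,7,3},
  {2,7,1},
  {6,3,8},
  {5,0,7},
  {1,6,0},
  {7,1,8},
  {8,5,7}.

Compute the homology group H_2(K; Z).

Order the vertices as 0 < 1 < 2 < 3 < 4 < 5 < 6 < 7 < 8. Listing each simplex with vertices in this order, K has dimension 2 with simplices:

  0-simplices (9): [0], [1], [2], [3], [4], [5], [6], [7], [8]
  1-simplices (27): (27 of them)
  2-simplices (18): [0,1,4], [0,1,6], [0,3,6], [0,3,7], [0,4,5], [0,5,7], [1,2,6], [1,2,7], [1,4,8], [1,7,8], [2,3,5], [2,3,7], [2,4,5], [2,4,6], [3,5,8], [3,6,8], [4,6,8], [5,7,8]

giving chain groups C_0 ≅ Z^9, C_1 ≅ Z^27, C_2 ≅ Z^18.

Boundary ∂_1: C_1 → C_0 maps an edge to its endpoints' difference, ∂[p,q] = q − p.
This gives a 9×27 integer matrix of rank 8; reducing to Smith normal form yields diagonal entries (1,1,1,1,1,1,1,1).

Boundary ∂_2: C_2 → C_1 sends each 2-simplex [p,q,r] to [q,r] − [p,r] + [p,q]. For instance
  ∂[1,2,7] = [2,7] − [1,7] + [1,2],
  ∂[1,2,6] = [2,6] − [1,6] + [1,2].
The 27×18 boundary matrix has rank 18 and Smith normal form diag(1,1,1,1,1,1,1,1,1,1,1,1,1,1,1,1,1,2).

From H_k ≅ ker(∂_k) / im(∂_{k+1}) we obtain:

  H_2: rank ker ∂_2 − rank ∂_3 = (18 − 18) − 0 = 0, and there is no ∂_3, so H_2 = 0.

(K is a triangulation of the Klein bottle.)

H_2 ≅ 0.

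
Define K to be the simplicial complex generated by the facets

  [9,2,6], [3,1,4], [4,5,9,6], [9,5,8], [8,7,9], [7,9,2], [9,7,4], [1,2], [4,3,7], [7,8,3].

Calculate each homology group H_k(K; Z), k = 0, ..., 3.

H_0 ≅ Z,  H_1 ≅ Z,  H_2 = 0,  H_3 = 0.

Order the vertices as 1 < 2 < 3 < 4 < 5 < 6 < 7 < 8 < 9. Listing each simplex with vertices in this order, K has dimension 3 with simplices:

  0-simplices (9): [1], [2], [3], [4], [5], [6], [7], [8], [9]
  1-simplices (20): [1,2], [1,3], [1,4], [2,6], [2,7], [2,9], [3,4], [3,7], [3,8], [4,5], [4,6], [4,7], [4,9], [5,6], [5,8], [5,9], [6,9], [7,8], [7,9], [8,9]
  2-simplices (12): [1,3,4], [2,6,9], [2,7,9], [3,4,7], [3,7,8], [4,5,6], [4,5,9], [4,6,9], [4,7,9], [5,6,9], [5,8,9], [7,8,9]
  3-simplices (1): [4,5,6,9]

so the chain groups are C_0 ≅ Z^9, C_1 ≅ Z^20, C_2 ≅ Z^12, C_3 ≅ Z^1.

Boundary ∂_1: C_1 → C_0 is given by ∂[p,q] = [q] − [p]. For instance
  ∂[7,8] = [8] − [7].
This gives a 9×20 integer matrix of rank 8; reducing to Smith normal form yields diagonal entries (1,1,1,1,1,1,1,1).

∂_2: C_2 → C_1 sends each 2-simplex [p,q,r] to [q,r] − [p,r] + [p,q]. For instance
  ∂[4,6,9] = [6,9] − [4,9] + [4,6],
  ∂[4,5,9] = [5,9] − [4,9] + [4,5].
This gives a 20×12 integer matrix of rank 11; reducing to Smith normal form yields diagonal entries (1,1,1,1,1,1,1,1,1,1,1).

∂_3: C_3 → C_2 sends each 3-simplex σ to the alternating sum Σ_i (−1)^i (σ with its i-th vertex removed). For instance
  ∂[4,5,6,9] = [5,6,9] − [4,6,9] + [4,5,9] − [4,5,6].
This gives a 12×1 integer matrix of rank 1; reducing to Smith normal form yields diagonal entries (1).

Computing H_k = (kernel of ∂_k) / (image of ∂_{k+1}):

  H_0: rank C_0 − rank ∂_1 = 9 − 8 = 1, and the invariant factors of ∂_1 are all 1, so H_0 = Z.
  H_1: rank ker ∂_1 − rank ∂_2 = (20 − 8) − 11 = 1, and the invariant factors of ∂_2 are all 1, so H_1 = Z.
  H_2: rank ker ∂_2 − rank ∂_3 = (12 − 11) − 1 = 0, and the invariant factors of ∂_3 are all 1, so H_2 = 0.
  H_3: rank ker ∂_3 − rank ∂_4 = (1 − 1) − 0 = 0, and there is no ∂_4, so H_3 = 0.

As a check, the Euler characteristic is 9 − 20 + 12 − 1 = 0, which agrees with 1 − 1 + 0 − 0 = 0.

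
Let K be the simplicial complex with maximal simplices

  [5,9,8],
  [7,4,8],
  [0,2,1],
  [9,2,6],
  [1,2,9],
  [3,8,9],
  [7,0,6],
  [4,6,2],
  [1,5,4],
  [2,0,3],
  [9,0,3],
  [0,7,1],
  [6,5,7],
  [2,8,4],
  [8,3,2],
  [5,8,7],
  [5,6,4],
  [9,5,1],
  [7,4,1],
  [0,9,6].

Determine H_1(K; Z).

H_1 ≅ Z ⊕ Z/2Z.

Order the vertices as 0 < 1 < 2 < 3 < 4 < 5 < 6 < 7 < 8 < 9. Listing each simplex with vertices in this order, K has dimension 2 with simplices:

  0-simplices (10): [0], [1], [2], [3], [4], [5], [6], [7], [8], [9]
  1-simplices (30): (30 of them)
  2-simplices (20): (20 of them)

Hence C_0 ≅ Z^10, C_1 ≅ Z^30, C_2 ≅ Z^20.

The boundary map ∂_1: C_1 → C_0 maps an edge to its endpoints' difference, ∂[p,q] = q − p.
As a 10×30 matrix over Z this has rank 9, with invariant factors (1,1,1,1,1,1,1,1,1).

Boundary ∂_2: C_2 → C_1 acts by ∂[p,q,r] = [q,r] − [p,r] + [p,q]. For instance
  ∂[5,8,9] = [8,9] − [5,9] + [5,8],
  ∂[1,2,9] = [2,9] − [1,9] + [1,2].
The resulting 30×20 matrix has rank 20, and its Smith normal form has invariant factors (1,1,1,1,1,1,1,1,1,1,1,1,1,1,1,1,1,1,1,2).

From H_k ≅ ker(∂_k) / im(∂_{k+1}) we obtain:

  H_1: rank ker ∂_1 − rank ∂_2 = (30 − 9) − 20 = 1, and ∂_2 has invariant factor 2 > 1, so H_1 = Z ⊕ Z/2Z.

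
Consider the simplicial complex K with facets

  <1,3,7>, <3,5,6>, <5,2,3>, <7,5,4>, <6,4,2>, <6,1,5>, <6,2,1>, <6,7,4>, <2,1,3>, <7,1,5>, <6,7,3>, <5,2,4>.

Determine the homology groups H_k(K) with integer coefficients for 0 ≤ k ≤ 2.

H_0 = Z,  H_1 = Z/2,  H_2 = 0.

We work with the vertex ordering 1 < 2 < 3 < 4 < 5 < 6 < 7. The simplices of K, each written with vertices in increasing order, are:

  0-simplices (7): [1], [2], [3], [4], [5], [6], [7]
  1-simplices (18): [1,2], [1,3], [1,5], [1,6], [1,7], [2,3], [2,4], [2,5], [2,6], [3,5], [3,6], [3,7], [4,5], [4,6], [4,7], [5,6], [5,7], [6,7]
  2-simplices (12): [1,2,3], [1,2,6], [1,3,7], [1,5,6], [1,5,7], [2,3,5], [2,4,5], [2,4,6], [3,5,6], [3,6,7], [4,5,7], [4,6,7]

Hence C_0 ≅ Z^7, C_1 ≅ Z^18, C_2 ≅ Z^12.

The boundary map ∂_1: C_1 → C_0 is given by ∂[p,q] = [q] − [p]. For instance
  ∂[6,7] = [7] − [6].
As a 7×18 matrix over Z this has rank 6, with invariant factors (1,1,1,1,1,1).

The boundary map ∂_2: C_2 → C_1 maps a triangle to the signed sum of its edges. For instance
  ∂[3,5,6] = [5,6] − [3,6] + [3,5],
  ∂[2,4,5] = [4,5] − [2,5] + [2,4].
This gives a 18×12 integer matrix of rank 12; reducing to Smith normal form yields diagonal entries (1,1,1,1,1,1,1,1,1,1,1,2).

Computing H_k = (kernel of ∂_k) / (image of ∂_{k+1}):

  H_0: rank C_0 − rank ∂_1 = 7 − 6 = 1, and the invariant factors of ∂_1 are all 1, so H_0 = Z.
  H_1: rank ker ∂_1 − rank ∂_2 = (18 − 6) − 12 = 0, and ∂_2 has invariant factor 2 > 1, so H_1 = Z/2.
  H_2: rank ker ∂_2 − rank ∂_3 = (12 − 12) − 0 = 0, and there is no ∂_3, so H_2 = 0.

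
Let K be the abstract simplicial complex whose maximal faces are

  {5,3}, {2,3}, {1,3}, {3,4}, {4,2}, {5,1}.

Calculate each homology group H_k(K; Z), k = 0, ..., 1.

Take the total order 1 < 2 < 3 < 4 < 5 on the vertex set. Then K (dimension 1) consists of the simplices:

  0-simplices (5): [1], [2], [3], [4], [5]
  1-simplices (6): [1,3], [1,5], [2,3], [2,4], [3,4], [3,5]

giving chain groups C_0 ≅ Z^5, C_1 ≅ Z^6.

∂_1: C_1 → C_0 sends each edge [p,q] (with p < q) to q − p.
The resulting 5×6 matrix has rank 4, and its Smith normal form has invariant factors (1,1,1,1).

Computing H_k = (kernel of ∂_k) / (image of ∂_{k+1}):

  H_0: rank C_0 − rank ∂_1 = 5 − 4 = 1, and the invariant factors of ∂_1 are all 1, so H_0 = Z.
  H_1: rank ker ∂_1 − rank ∂_2 = (6 − 4) − 0 = 2, and there is no ∂_2, so H_1 = Z^2.

(K is a triangulation of a wedge of 2 circles.)

H_0 = Z,  H_1 = Z^2.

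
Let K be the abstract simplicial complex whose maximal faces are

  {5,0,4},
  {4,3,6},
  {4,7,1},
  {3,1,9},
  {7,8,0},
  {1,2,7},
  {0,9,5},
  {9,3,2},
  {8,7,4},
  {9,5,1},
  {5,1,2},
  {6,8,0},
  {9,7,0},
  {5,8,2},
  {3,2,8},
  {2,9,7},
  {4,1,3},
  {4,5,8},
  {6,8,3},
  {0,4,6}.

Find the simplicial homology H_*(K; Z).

H_0 ≅ Z,  H_1 ≅ Z ⊕ Z/2,  H_2 = 0.

Fix the vertex order 0 < 1 < 2 < 3 < 4 < 5 < 6 < 7 < 8 < 9 and write every simplex with vertices in increasing order. Then dim K = 2 and the simplices of K are:

  0-simplices (10): [0], [1], [2], [3], [4], [5], [6], [7], [8], [9]
  1-simplices (30): (30 of them)
  2-simplices (20): (20 of them)

so the chain groups are C_0 ≅ Z^10, C_1 ≅ Z^30, C_2 ≅ Z^20.

The boundary map ∂_1: C_1 → C_0 is given by ∂[p,q] = [q] − [p].
The 10×30 boundary matrix has rank 9 and Smith normal form diag(1,1,1,1,1,1,1,1,1).

Boundary ∂_2: C_2 → C_1 acts by ∂[p,q,r] = [q,r] − [p,r] + [p,q]. For instance
  ∂[4,7,8] = [7,8] − [4,8] + [4,7],
  ∂[0,7,9] = [7,9] − [0,9] + [0,7].
As a 30×20 matrix over Z this has rank 20, with invariant factors (1,1,1,1,1,1,1,1,1,1,1,1,1,1,1,1,1,1,1,2).

Reading off H_k = ker ∂_k / im ∂_{k+1}:

  H_0: rank C_0 − rank ∂_1 = 10 − 9 = 1, and the invariant factors of ∂_1 are all 1, so H_0 ≅ Z.
  H_1: rank ker ∂_1 − rank ∂_2 = (30 − 9) − 20 = 1, and ∂_2 has invariant factor 2 > 1, so H_1 ≅ Z ⊕ Z/2.
  H_2: rank ker ∂_2 − rank ∂_3 = (20 − 20) − 0 = 0, and there is no ∂_3, so H_2 ≅ 0.

As a check, the Euler characteristic is 10 − 30 + 20 = 0, which agrees with 1 − 1 + 0 = 0.
(K is a triangulation of the Klein bottle.)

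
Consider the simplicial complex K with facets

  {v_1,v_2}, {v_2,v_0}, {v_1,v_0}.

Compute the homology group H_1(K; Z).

H_1 ≅ Z.

Order the vertices as v_0 < v_1 < v_2. Listing each simplex with vertices in this order, K has dimension 1 with simplices:

  0-simplices (3): [v_0], [v_1], [v_2]
  1-simplices (3): [v_0,v_1], [v_0,v_2], [v_1,v_2]

so the chain groups are C_0 ≅ Z^3, C_1 ≅ Z^3.

Boundary ∂_1: C_1 → C_0 sends each edge [p,q] (with p < q) to q − p.
As a 3×3 matrix over Z this has rank 2, with invariant factors (1,1).

Now H_k = ker ∂_k / im ∂_{k+1}, so:

  H_1: rank ker ∂_1 − rank ∂_2 = (3 − 2) − 0 = 1, and there is no ∂_2, so H_1 = Z.

(K is a triangulation of the circle S^1.)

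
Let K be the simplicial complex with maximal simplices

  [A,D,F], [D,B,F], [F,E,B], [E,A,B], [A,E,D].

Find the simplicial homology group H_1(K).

Fix the vertex order A < B < D < E < F and write every simplex with vertices in increasing order. Then dim K = 2 and the simplices of K are:

  0-simplices (5): A, B, D, E, F
  1-simplices (10): AB, AD, AE, AF, BD, BE, BF, DE, DF, EF
  2-simplices (5): ABE, ADE, ADF, BDF, BEF

so the chain groups are C_0 ≅ Z^5, C_1 ≅ Z^10, C_2 ≅ Z^5.

The boundary map ∂_1: C_1 → C_0 is given by ∂[p,q] = [q] − [p]. For instance
  ∂EF = F − E.
As a 5×10 matrix over Z this has rank 4, with invariant factors (1,1,1,1).

Boundary ∂_2: C_2 → C_1 sends each 2-simplex [p,q,r] to [q,r] − [p,r] + [p,q]. For instance
  ∂BDF = DF − BF + BD,
  ∂ABE = BE − AE + AB.
The resulting 10×5 matrix has rank 5, and its Smith normal form has invariant factors (1,1,1,1,1).

Computing H_k = (kernel of ∂_k) / (image of ∂_{k+1}):

  H_1: rank ker ∂_1 − rank ∂_2 = (10 − 4) − 5 = 1, and the invariant factors of ∂_2 are all 1, so H_1 = Z.

(K is a triangulation of the Möbius band.)

H_1 ≅ Z.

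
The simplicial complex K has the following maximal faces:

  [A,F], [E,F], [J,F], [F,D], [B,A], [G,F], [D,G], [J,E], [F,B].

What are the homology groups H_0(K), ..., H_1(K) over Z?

H_0 ≅ Z,  H_1 ≅ Z^3.

Fix the vertex order A < B < D < E < F < G < J and write every simplex with vertices in increasing order. Then dim K = 1 and the simplices of K are:

  0-simplices (7): A, B, D, E, F, G, J
  1-simplices (9): AB, AF, BF, DF, DG, EF, EJ, FG, FJ

Hence C_0 ≅ Z^7, C_1 ≅ Z^9.

The boundary map ∂_1: C_1 → C_0 sends each edge [p,q] (with p < q) to q − p. For instance
  ∂EJ = J − E.
The 7×9 boundary matrix has rank 6 and Smith normal form diag(1,1,1,1,1,1).

Computing H_k = (kernel of ∂_k) / (image of ∂_{k+1}):

  H_0: rank C_0 − rank ∂_1 = 7 − 6 = 1, and the invariant factors of ∂_1 are all 1, so H_0 ≅ Z.
  H_1: rank ker ∂_1 − rank ∂_2 = (9 − 6) − 0 = 3, and there is no ∂_2, so H_1 ≅ Z^3.

(K is a triangulation of a wedge of 3 circles.)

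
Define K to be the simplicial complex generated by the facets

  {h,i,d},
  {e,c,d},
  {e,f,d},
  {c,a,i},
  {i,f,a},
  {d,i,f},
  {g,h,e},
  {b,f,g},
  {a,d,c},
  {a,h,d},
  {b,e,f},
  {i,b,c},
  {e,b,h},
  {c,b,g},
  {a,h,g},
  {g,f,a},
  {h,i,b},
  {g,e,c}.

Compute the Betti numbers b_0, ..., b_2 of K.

Fix the vertex order a < b < c < d < e < f < g < h < i and write every simplex with vertices in increasing order. Then dim K = 2 and the simplices of K are:

  0-simplices (9): a, b, c, d, e, f, g, h, i
  1-simplices (27): ac, ad, af, ag, ah, ai, bc, be, bf, bg, bh, bi, cd, ce, cg, ci, de, df, dh, di, ef, eg, eh, fg, fi, gh, hi
  2-simplices (18): acd, aci, adh, afg, afi, agh, bcg, bci, bef, beh, bfg, bhi, cde, ceg, def, dfi, dhi, egh

giving chain groups C_0 ≅ Z^9, C_1 ≅ Z^27, C_2 ≅ Z^18.

The boundary map ∂_1: C_1 → C_0 maps an edge to its endpoints' difference, ∂[p,q] = q − p.
The resulting 9×27 matrix has rank 8, and its Smith normal form has invariant factors (1,1,1,1,1,1,1,1).

Boundary ∂_2: C_2 → C_1 sends each 2-simplex [p,q,r] to [q,r] − [p,r] + [p,q]. For instance
  ∂bef = ef − bf + be,
  ∂def = ef − df + de.
The 27×18 boundary matrix has rank 18 and Smith normal form diag(1,1,1,1,1,1,1,1,1,1,1,1,1,1,1,1,1,2).

Computing H_k = (kernel of ∂_k) / (image of ∂_{k+1}):

  H_0: rank C_0 − rank ∂_1 = 9 − 8 = 1, and the invariant factors of ∂_1 are all 1, so H_0 = Z.
  H_1: rank ker ∂_1 − rank ∂_2 = (27 − 8) − 18 = 1, and ∂_2 has invariant factor 2 > 1, so H_1 = Z × Z/2.
  H_2: rank ker ∂_2 − rank ∂_3 = (18 − 18) − 0 = 0, and there is no ∂_3, so H_2 = 0.

Hence the Betti numbers are b_0 = 1, b_1 = 1, b_2 = 0.

b_0 = 1, b_1 = 1, b_2 = 0.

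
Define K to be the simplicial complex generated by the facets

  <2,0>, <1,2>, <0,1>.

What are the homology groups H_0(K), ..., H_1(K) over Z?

Fix the vertex order 0 < 1 < 2 and write every simplex with vertices in increasing order. Then dim K = 1 and the simplices of K are:

  0-simplices (3): [0], [1], [2]
  1-simplices (3): [0,1], [0,2], [1,2]

Hence C_0 ≅ Z^3, C_1 ≅ Z^3.

The boundary map ∂_1: C_1 → C_0 is given by ∂[p,q] = [q] − [p]. For instance
  ∂[1,2] = [2] − [1].
This gives a 3×3 integer matrix of rank 2; reducing to Smith normal form yields diagonal entries (1,1).

Now H_k = ker ∂_k / im ∂_{k+1}, so:

  H_0: rank C_0 − rank ∂_1 = 3 − 2 = 1, and the invariant factors of ∂_1 are all 1, so H_0 = Z.
  H_1: rank ker ∂_1 − rank ∂_2 = (3 − 2) − 0 = 1, and there is no ∂_2, so H_1 = Z.

As a check, the Euler characteristic is 3 − 3 = 0, which agrees with 1 − 1 = 0.

H_0 ≅ Z,  H_1 ≅ Z.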